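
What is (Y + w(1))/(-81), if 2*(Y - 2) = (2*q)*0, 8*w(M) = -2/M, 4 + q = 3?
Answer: -7/324 ≈ -0.021605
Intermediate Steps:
q = -1 (q = -4 + 3 = -1)
w(M) = -1/(4*M) (w(M) = (-2/M)/8 = -1/(4*M))
Y = 2 (Y = 2 + ((2*(-1))*0)/2 = 2 + (-2*0)/2 = 2 + (½)*0 = 2 + 0 = 2)
(Y + w(1))/(-81) = (2 - ¼/1)/(-81) = -(2 - ¼*1)/81 = -(2 - ¼)/81 = -1/81*7/4 = -7/324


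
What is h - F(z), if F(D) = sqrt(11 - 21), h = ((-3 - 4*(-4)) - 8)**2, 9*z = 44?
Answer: 25 - I*sqrt(10) ≈ 25.0 - 3.1623*I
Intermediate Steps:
z = 44/9 (z = (1/9)*44 = 44/9 ≈ 4.8889)
h = 25 (h = ((-3 + 16) - 8)**2 = (13 - 8)**2 = 5**2 = 25)
F(D) = I*sqrt(10) (F(D) = sqrt(-10) = I*sqrt(10))
h - F(z) = 25 - I*sqrt(10)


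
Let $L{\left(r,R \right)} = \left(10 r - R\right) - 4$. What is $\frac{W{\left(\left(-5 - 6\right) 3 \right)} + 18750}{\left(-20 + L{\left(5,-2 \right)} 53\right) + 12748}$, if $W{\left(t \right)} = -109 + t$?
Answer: $\frac{2326}{1909} \approx 1.2184$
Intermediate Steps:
$L{\left(r,R \right)} = -4 - R + 10 r$ ($L{\left(r,R \right)} = \left(- R + 10 r\right) - 4 = -4 - R + 10 r$)
$\frac{W{\left(\left(-5 - 6\right) 3 \right)} + 18750}{\left(-20 + L{\left(5,-2 \right)} 53\right) + 12748} = \frac{\left(-109 + \left(-5 - 6\right) 3\right) + 18750}{\left(-20 + \left(-4 - -2 + 10 \cdot 5\right) 53\right) + 12748} = \frac{\left(-109 - 33\right) + 18750}{\left(-20 + \left(-4 + 2 + 50\right) 53\right) + 12748} = \frac{\left(-109 - 33\right) + 18750}{\left(-20 + 48 \cdot 53\right) + 12748} = \frac{-142 + 18750}{\left(-20 + 2544\right) + 12748} = \frac{18608}{2524 + 12748} = \frac{18608}{15272} = 18608 \cdot \frac{1}{15272} = \frac{2326}{1909}$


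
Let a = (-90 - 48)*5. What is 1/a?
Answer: -1/690 ≈ -0.0014493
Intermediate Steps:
a = -690 (a = -138*5 = -690)
1/a = 1/(-690) = -1/690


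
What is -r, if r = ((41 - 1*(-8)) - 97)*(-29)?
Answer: -1392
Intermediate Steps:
r = 1392 (r = ((41 + 8) - 97)*(-29) = (49 - 97)*(-29) = -48*(-29) = 1392)
-r = -1*1392 = -1392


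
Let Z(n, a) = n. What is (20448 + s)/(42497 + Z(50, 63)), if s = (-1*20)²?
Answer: 20848/42547 ≈ 0.49000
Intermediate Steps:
s = 400 (s = (-20)² = 400)
(20448 + s)/(42497 + Z(50, 63)) = (20448 + 400)/(42497 + 50) = 20848/42547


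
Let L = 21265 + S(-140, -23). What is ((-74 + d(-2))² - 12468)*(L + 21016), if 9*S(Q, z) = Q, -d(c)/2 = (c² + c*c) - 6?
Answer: -809467792/3 ≈ -2.6982e+8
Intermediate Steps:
d(c) = 12 - 4*c² (d(c) = -2*((c² + c*c) - 6) = -2*((c² + c²) - 6) = -2*(2*c² - 6) = -2*(-6 + 2*c²) = 12 - 4*c²)
S(Q, z) = Q/9
L = 191245/9 (L = 21265 + (⅑)*(-140) = 21265 - 140/9 = 191245/9 ≈ 21249.)
((-74 + d(-2))² - 12468)*(L + 21016) = ((-74 + (12 - 4*(-2)²))² - 12468)*(191245/9 + 21016) = ((-74 + (12 - 4*4))² - 12468)*(380389/9) = ((-74 + (12 - 16))² - 12468)*(380389/9) = ((-74 - 4)² - 12468)*(380389/9) = ((-78)² - 12468)*(380389/9) = (6084 - 12468)*(380389/9) = -6384*380389/9 = -809467792/3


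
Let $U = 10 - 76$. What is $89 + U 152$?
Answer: $-9943$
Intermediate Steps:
$U = -66$
$89 + U 152 = 89 - 10032 = -9943$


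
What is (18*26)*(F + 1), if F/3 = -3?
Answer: -3744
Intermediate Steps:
F = -9 (F = 3*(-3) = -9)
(18*26)*(F + 1) = (18*26)*(-9 + 1) = 468*(-8) = -3744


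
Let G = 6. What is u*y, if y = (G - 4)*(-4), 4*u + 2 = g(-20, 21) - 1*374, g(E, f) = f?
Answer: 710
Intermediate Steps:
u = -355/4 (u = -1/2 + (21 - 1*374)/4 = -1/2 + (21 - 374)/4 = -1/2 + (1/4)*(-353) = -1/2 - 353/4 = -355/4 ≈ -88.750)
y = -8 (y = (6 - 4)*(-4) = 2*(-4) = -8)
u*y = -355/4*(-8) = 710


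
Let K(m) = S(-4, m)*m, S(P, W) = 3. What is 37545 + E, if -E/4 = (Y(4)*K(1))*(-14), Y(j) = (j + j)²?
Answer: 48297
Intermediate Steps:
Y(j) = 4*j² (Y(j) = (2*j)² = 4*j²)
K(m) = 3*m
E = 10752 (E = -4*(4*4²)*(3*1)*(-14) = -4*(4*16)*3*(-14) = -4*64*3*(-14) = -768*(-14) = -4*(-2688) = 10752)
37545 + E = 37545 + 10752 = 48297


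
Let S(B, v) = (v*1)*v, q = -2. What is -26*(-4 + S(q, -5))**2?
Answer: -11466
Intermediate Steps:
S(B, v) = v**2 (S(B, v) = v*v = v**2)
-26*(-4 + S(q, -5))**2 = -26*(-4 + (-5)**2)**2 = -26*(-4 + 25)**2 = -26*21**2 = -26*441 = -11466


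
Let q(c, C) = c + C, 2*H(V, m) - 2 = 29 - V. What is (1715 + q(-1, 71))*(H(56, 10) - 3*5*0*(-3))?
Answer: -44625/2 ≈ -22313.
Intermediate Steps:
H(V, m) = 31/2 - V/2 (H(V, m) = 1 + (29 - V)/2 = 1 + (29/2 - V/2) = 31/2 - V/2)
q(c, C) = C + c
(1715 + q(-1, 71))*(H(56, 10) - 3*5*0*(-3)) = (1715 + (71 - 1))*((31/2 - 1/2*56) - 3*5*0*(-3)) = (1715 + 70)*((31/2 - 28) - 0*(-3)) = 1785*(-25/2 - 3*0) = 1785*(-25/2 + 0) = 1785*(-25/2) = -44625/2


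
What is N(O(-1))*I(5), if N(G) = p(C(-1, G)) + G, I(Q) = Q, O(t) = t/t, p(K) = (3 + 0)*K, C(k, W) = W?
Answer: 20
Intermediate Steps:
p(K) = 3*K
O(t) = 1
N(G) = 4*G (N(G) = 3*G + G = 4*G)
N(O(-1))*I(5) = (4*1)*5 = 4*5 = 20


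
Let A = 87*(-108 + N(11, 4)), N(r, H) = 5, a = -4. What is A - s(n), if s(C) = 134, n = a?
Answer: -9095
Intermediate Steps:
n = -4
A = -8961 (A = 87*(-108 + 5) = 87*(-103) = -8961)
A - s(n) = -8961 - 1*134 = -8961 - 134 = -9095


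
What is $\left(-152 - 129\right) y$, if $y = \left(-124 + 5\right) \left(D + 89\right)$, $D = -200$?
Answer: $-3711729$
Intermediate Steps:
$y = 13209$ ($y = \left(-124 + 5\right) \left(-200 + 89\right) = \left(-119\right) \left(-111\right) = 13209$)
$\left(-152 - 129\right) y = \left(-152 - 129\right) 13209 = \left(-281\right) 13209 = -3711729$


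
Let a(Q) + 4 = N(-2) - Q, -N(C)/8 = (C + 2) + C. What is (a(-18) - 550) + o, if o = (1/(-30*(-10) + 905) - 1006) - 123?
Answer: -1987044/1205 ≈ -1649.0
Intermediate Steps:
N(C) = -16 - 16*C (N(C) = -8*((C + 2) + C) = -8*((2 + C) + C) = -8*(2 + 2*C) = -16 - 16*C)
o = -1360444/1205 (o = (1/(300 + 905) - 1006) - 123 = (1/1205 - 1006) - 123 = -1212229/1205 - 123 = -1360444/1205 ≈ -1129.0)
a(Q) = 12 - Q (a(Q) = -4 + ((-16 - 16*(-2)) - Q) = -4 + ((-16 + 32) - Q) = -4 + (16 - Q) = 12 - Q)
(a(-18) - 550) + o = ((12 - 1*(-18)) - 550) - 1360444/1205 = ((12 + 18) - 550) - 1360444/1205 = (30 - 550) - 1360444/1205 = -520 - 1360444/1205 = -1987044/1205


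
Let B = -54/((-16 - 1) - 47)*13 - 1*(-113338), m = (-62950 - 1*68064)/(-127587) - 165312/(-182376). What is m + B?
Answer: 1172240102364305/10341691872 ≈ 1.1335e+5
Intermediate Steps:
m = 624798214/323177871 (m = (-62950 - 68064)*(-1/127587) - 165312*(-1/182376) = -131014*(-1/127587) + 2296/2533 = 131014/127587 + 2296/2533 = 624798214/323177871 ≈ 1.9333)
B = 3627167/32 (B = -54/(-17 - 47)*13 + 113338 = -54/(-64)*13 + 113338 = -54*(-1/64)*13 + 113338 = (27/32)*13 + 113338 = 351/32 + 113338 = 3627167/32 ≈ 1.1335e+5)
m + B = 624798214/323177871 + 3627167/32 = 1172240102364305/10341691872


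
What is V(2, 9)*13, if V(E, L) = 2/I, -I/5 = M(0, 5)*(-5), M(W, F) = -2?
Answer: -13/25 ≈ -0.52000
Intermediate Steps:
I = -50 (I = -(-10)*(-5) = -5*10 = -50)
V(E, L) = -1/25 (V(E, L) = 2/(-50) = 2*(-1/50) = -1/25)
V(2, 9)*13 = -1/25*13 = -13/25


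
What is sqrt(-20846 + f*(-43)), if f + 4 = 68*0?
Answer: I*sqrt(20674) ≈ 143.78*I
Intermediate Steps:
f = -4 (f = -4 + 68*0 = -4 + 0 = -4)
sqrt(-20846 + f*(-43)) = sqrt(-20846 - 4*(-43)) = sqrt(-20846 + 172) = sqrt(-20674) = I*sqrt(20674)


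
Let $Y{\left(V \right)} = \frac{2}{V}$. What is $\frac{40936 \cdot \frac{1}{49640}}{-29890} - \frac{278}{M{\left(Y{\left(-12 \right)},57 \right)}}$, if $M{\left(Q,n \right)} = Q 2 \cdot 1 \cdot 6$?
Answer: $\frac{216638407}{1558550} \approx 139.0$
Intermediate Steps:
$M{\left(Q,n \right)} = 12 Q$ ($M{\left(Q,n \right)} = Q 2 \cdot 6 = 2 Q 6 = 12 Q$)
$\frac{40936 \cdot \frac{1}{49640}}{-29890} - \frac{278}{M{\left(Y{\left(-12 \right)},57 \right)}} = \frac{40936 \cdot \frac{1}{49640}}{-29890} - \frac{278}{12 \frac{2}{-12}} = 40936 \cdot \frac{1}{49640} \left(- \frac{1}{29890}\right) - \frac{278}{12 \cdot 2 \left(- \frac{1}{12}\right)} = \frac{301}{365} \left(- \frac{1}{29890}\right) - \frac{278}{12 \left(- \frac{1}{6}\right)} = - \frac{43}{1558550} - \frac{278}{-2} = - \frac{43}{1558550} - -139 = - \frac{43}{1558550} + 139 = \frac{216638407}{1558550}$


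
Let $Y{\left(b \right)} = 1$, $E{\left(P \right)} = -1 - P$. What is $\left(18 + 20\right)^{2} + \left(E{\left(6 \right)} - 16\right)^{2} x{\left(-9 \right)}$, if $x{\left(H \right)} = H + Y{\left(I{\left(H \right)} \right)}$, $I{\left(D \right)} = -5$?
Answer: $-2788$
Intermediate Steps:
$x{\left(H \right)} = 1 + H$ ($x{\left(H \right)} = H + 1 = 1 + H$)
$\left(18 + 20\right)^{2} + \left(E{\left(6 \right)} - 16\right)^{2} x{\left(-9 \right)} = \left(18 + 20\right)^{2} + \left(\left(-1 - 6\right) - 16\right)^{2} \left(1 - 9\right) = 38^{2} + \left(\left(-1 - 6\right) - 16\right)^{2} \left(-8\right) = 1444 + \left(-7 - 16\right)^{2} \left(-8\right) = 1444 + \left(-23\right)^{2} \left(-8\right) = 1444 + 529 \left(-8\right) = 1444 - 4232 = -2788$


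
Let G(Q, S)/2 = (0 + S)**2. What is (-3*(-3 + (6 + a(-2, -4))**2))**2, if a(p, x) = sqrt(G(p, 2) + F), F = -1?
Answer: 23472 + 8640*sqrt(7) ≈ 46331.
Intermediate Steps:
G(Q, S) = 2*S**2 (G(Q, S) = 2*(0 + S)**2 = 2*S**2)
a(p, x) = sqrt(7) (a(p, x) = sqrt(2*2**2 - 1) = sqrt(2*4 - 1) = sqrt(8 - 1) = sqrt(7))
(-3*(-3 + (6 + a(-2, -4))**2))**2 = (-3*(-3 + (6 + sqrt(7))**2))**2 = (9 - 3*(6 + sqrt(7))**2)**2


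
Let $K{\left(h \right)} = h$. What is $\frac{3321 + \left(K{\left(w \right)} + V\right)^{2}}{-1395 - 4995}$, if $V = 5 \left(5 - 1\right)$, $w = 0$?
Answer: $- \frac{3721}{6390} \approx -0.58232$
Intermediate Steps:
$V = 20$ ($V = 5 \cdot 4 = 20$)
$\frac{3321 + \left(K{\left(w \right)} + V\right)^{2}}{-1395 - 4995} = \frac{3321 + \left(0 + 20\right)^{2}}{-1395 - 4995} = \frac{3321 + 20^{2}}{-6390} = \left(3321 + 400\right) \left(- \frac{1}{6390}\right) = 3721 \left(- \frac{1}{6390}\right) = - \frac{3721}{6390}$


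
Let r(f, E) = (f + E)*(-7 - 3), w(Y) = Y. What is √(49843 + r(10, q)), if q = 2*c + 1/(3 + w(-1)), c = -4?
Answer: 19*√138 ≈ 223.20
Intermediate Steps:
q = -15/2 (q = 2*(-4) + 1/(3 - 1) = -8 + 1/2 = -8 + ½ = -15/2 ≈ -7.5000)
r(f, E) = -10*E - 10*f (r(f, E) = (E + f)*(-10) = -10*E - 10*f)
√(49843 + r(10, q)) = √(49843 + (-10*(-15/2) - 10*10)) = √(49843 + (75 - 100)) = √(49843 - 25) = √49818 = 19*√138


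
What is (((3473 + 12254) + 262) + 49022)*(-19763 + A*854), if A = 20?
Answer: -174424513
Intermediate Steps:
(((3473 + 12254) + 262) + 49022)*(-19763 + A*854) = (((3473 + 12254) + 262) + 49022)*(-19763 + 20*854) = ((15727 + 262) + 49022)*(-19763 + 17080) = (15989 + 49022)*(-2683) = 65011*(-2683) = -174424513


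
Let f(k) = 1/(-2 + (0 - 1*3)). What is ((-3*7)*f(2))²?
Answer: 441/25 ≈ 17.640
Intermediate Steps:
f(k) = -⅕ (f(k) = 1/(-2 + (0 - 3)) = 1/(-2 - 3) = 1/(-5) = -⅕)
((-3*7)*f(2))² = (-3*7*(-⅕))² = (-21*(-⅕))² = (21/5)² = 441/25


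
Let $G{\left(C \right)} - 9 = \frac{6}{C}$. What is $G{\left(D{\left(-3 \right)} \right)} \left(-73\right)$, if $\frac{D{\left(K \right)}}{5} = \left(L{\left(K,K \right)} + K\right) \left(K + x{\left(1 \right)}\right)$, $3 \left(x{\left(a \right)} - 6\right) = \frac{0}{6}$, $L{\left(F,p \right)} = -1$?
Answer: $- \frac{6497}{10} \approx -649.7$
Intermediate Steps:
$x{\left(a \right)} = 6$ ($x{\left(a \right)} = 6 + \frac{0 \cdot \frac{1}{6}}{3} = 6 + \frac{1}{3} \cdot 0 = 6 + 0 = 6$)
$D{\left(K \right)} = 5 \left(-1 + K\right) \left(6 + K\right)$ ($D{\left(K \right)} = 5 \left(-1 + K\right) \left(K + 6\right) = 5 \left(-1 + K\right) \left(6 + K\right)$)
$G{\left(C \right)} = 9 + \frac{6}{C}$
$G{\left(D{\left(-3 \right)} \right)} \left(-73\right) = \left(9 + \frac{6}{-30 + 5 \left(-3\right)^{2} + 25 \left(-3\right)}\right) \left(-73\right) = \left(9 + \frac{6}{-30 + 5 \cdot 9 - 75}\right) \left(-73\right) = \left(9 + \frac{6}{-30 + 45 - 75}\right) \left(-73\right) = \left(9 + \frac{6}{-60}\right) \left(-73\right) = \left(9 + 6 \left(- \frac{1}{60}\right)\right) \left(-73\right) = \left(9 - \frac{1}{10}\right) \left(-73\right) = \frac{89}{10} \left(-73\right) = - \frac{6497}{10}$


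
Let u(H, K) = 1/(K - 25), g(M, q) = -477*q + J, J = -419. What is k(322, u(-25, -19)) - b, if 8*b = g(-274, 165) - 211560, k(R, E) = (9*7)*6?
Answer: 73427/2 ≈ 36714.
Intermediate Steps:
g(M, q) = -419 - 477*q (g(M, q) = -477*q - 419 = -419 - 477*q)
u(H, K) = 1/(-25 + K)
k(R, E) = 378 (k(R, E) = 63*6 = 378)
b = -72671/2 (b = ((-419 - 477*165) - 211560)/8 = ((-419 - 78705) - 211560)/8 = (-79124 - 211560)/8 = (⅛)*(-290684) = -72671/2 ≈ -36336.)
k(322, u(-25, -19)) - b = 378 - 1*(-72671/2) = 378 + 72671/2 = 73427/2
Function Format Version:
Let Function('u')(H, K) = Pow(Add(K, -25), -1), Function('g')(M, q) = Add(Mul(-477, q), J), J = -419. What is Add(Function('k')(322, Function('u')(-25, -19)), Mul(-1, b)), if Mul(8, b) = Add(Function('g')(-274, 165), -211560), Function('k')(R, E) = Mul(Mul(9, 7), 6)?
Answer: Rational(73427, 2) ≈ 36714.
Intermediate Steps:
Function('g')(M, q) = Add(-419, Mul(-477, q)) (Function('g')(M, q) = Add(Mul(-477, q), -419) = Add(-419, Mul(-477, q)))
Function('u')(H, K) = Pow(Add(-25, K), -1)
Function('k')(R, E) = 378 (Function('k')(R, E) = Mul(63, 6) = 378)
b = Rational(-72671, 2) (b = Mul(Rational(1, 8), Add(Add(-419, Mul(-477, 165)), -211560)) = Mul(Rational(1, 8), Add(Add(-419, -78705), -211560)) = Mul(Rational(1, 8), Add(-79124, -211560)) = Mul(Rational(1, 8), -290684) = Rational(-72671, 2) ≈ -36336.)
Add(Function('k')(322, Function('u')(-25, -19)), Mul(-1, b)) = Add(378, Mul(-1, Rational(-72671, 2))) = Add(378, Rational(72671, 2)) = Rational(73427, 2)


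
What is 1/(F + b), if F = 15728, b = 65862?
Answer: 1/81590 ≈ 1.2256e-5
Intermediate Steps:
1/(F + b) = 1/(15728 + 65862) = 1/81590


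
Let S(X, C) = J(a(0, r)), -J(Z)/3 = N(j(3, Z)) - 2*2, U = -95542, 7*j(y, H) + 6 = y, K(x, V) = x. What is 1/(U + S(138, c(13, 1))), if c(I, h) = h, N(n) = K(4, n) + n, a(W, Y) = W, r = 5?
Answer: -7/668785 ≈ -1.0467e-5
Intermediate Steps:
j(y, H) = -6/7 + y/7
N(n) = 4 + n
J(Z) = 9/7 (J(Z) = -3*((4 + (-6/7 + (⅐)*3)) - 2*2) = -3*((4 + (-6/7 + 3/7)) - 4) = -3*((4 - 3/7) - 4) = -3*(25/7 - 4) = -3*(-3/7) = 9/7)
S(X, C) = 9/7
1/(U + S(138, c(13, 1))) = 1/(-95542 + 9/7) = 1/(-668785/7) = -7/668785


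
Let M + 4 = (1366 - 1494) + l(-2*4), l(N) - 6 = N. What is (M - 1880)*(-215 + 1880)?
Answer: -3353310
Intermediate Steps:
l(N) = 6 + N
M = -134 (M = -4 + ((1366 - 1494) + (6 - 2*4)) = -4 + (-128 + (6 - 8)) = -4 + (-128 - 2) = -4 - 130 = -134)
(M - 1880)*(-215 + 1880) = (-134 - 1880)*(-215 + 1880) = -2014*1665 = -3353310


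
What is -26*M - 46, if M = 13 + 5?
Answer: -514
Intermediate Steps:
M = 18
-26*M - 46 = -26*18 - 46 = -468 - 46 = -514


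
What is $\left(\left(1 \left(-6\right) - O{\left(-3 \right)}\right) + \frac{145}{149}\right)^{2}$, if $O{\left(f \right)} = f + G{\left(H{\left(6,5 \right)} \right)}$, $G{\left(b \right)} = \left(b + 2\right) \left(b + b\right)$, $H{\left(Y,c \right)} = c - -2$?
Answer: $\frac{363893776}{22201} \approx 16391.0$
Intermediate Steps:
$H{\left(Y,c \right)} = 2 + c$ ($H{\left(Y,c \right)} = c + 2 = 2 + c$)
$G{\left(b \right)} = 2 b \left(2 + b\right)$ ($G{\left(b \right)} = \left(2 + b\right) 2 b = 2 b \left(2 + b\right)$)
$O{\left(f \right)} = 126 + f$ ($O{\left(f \right)} = f + 2 \left(2 + 5\right) \left(2 + \left(2 + 5\right)\right) = f + 2 \cdot 7 \left(2 + 7\right) = f + 2 \cdot 7 \cdot 9 = f + 126 = 126 + f$)
$\left(\left(1 \left(-6\right) - O{\left(-3 \right)}\right) + \frac{145}{149}\right)^{2} = \left(\left(1 \left(-6\right) - \left(126 - 3\right)\right) + \frac{145}{149}\right)^{2} = \left(\left(-6 - 123\right) + 145 \cdot \frac{1}{149}\right)^{2} = \left(\left(-6 - 123\right) + \frac{145}{149}\right)^{2} = \left(-129 + \frac{145}{149}\right)^{2} = \left(- \frac{19076}{149}\right)^{2} = \frac{363893776}{22201}$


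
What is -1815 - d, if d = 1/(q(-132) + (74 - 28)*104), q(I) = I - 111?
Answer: -8241916/4541 ≈ -1815.0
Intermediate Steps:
q(I) = -111 + I
d = 1/4541 (d = 1/((-111 - 132) + (74 - 28)*104) = 1/(-243 + 46*104) = 1/(-243 + 4784) = 1/4541 ≈ 0.00022022)
-1815 - d = -1815 - 1*1/4541 = -1815 - 1/4541 = -8241916/4541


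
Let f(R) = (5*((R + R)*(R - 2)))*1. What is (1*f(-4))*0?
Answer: 0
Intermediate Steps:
f(R) = 10*R*(-2 + R) (f(R) = (5*((2*R)*(-2 + R)))*1 = (5*(2*R*(-2 + R)))*1 = (10*R*(-2 + R))*1 = 10*R*(-2 + R))
(1*f(-4))*0 = (1*(10*(-4)*(-2 - 4)))*0 = (1*(10*(-4)*(-6)))*0 = (1*240)*0 = 240*0 = 0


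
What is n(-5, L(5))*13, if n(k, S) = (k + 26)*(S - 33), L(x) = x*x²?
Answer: 25116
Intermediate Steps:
L(x) = x³
n(k, S) = (-33 + S)*(26 + k) (n(k, S) = (26 + k)*(-33 + S) = (-33 + S)*(26 + k))
n(-5, L(5))*13 = (-858 - 33*(-5) + 26*5³ + 5³*(-5))*13 = (-858 + 165 + 26*125 + 125*(-5))*13 = (-858 + 165 + 3250 - 625)*13 = 1932*13 = 25116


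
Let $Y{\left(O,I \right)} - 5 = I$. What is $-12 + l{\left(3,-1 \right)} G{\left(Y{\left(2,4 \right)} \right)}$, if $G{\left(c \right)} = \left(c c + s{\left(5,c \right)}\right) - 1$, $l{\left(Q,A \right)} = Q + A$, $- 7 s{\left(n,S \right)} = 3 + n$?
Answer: $\frac{1020}{7} \approx 145.71$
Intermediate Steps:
$Y{\left(O,I \right)} = 5 + I$
$s{\left(n,S \right)} = - \frac{3}{7} - \frac{n}{7}$ ($s{\left(n,S \right)} = - \frac{3 + n}{7} = - \frac{3}{7} - \frac{n}{7}$)
$l{\left(Q,A \right)} = A + Q$
$G{\left(c \right)} = - \frac{15}{7} + c^{2}$ ($G{\left(c \right)} = \left(c c - \frac{8}{7}\right) - 1 = \left(c^{2} - \frac{8}{7}\right) - 1 = \left(- \frac{8}{7} + c^{2}\right) - 1 = - \frac{15}{7} + c^{2}$)
$-12 + l{\left(3,-1 \right)} G{\left(Y{\left(2,4 \right)} \right)} = -12 + \left(-1 + 3\right) \left(- \frac{15}{7} + \left(5 + 4\right)^{2}\right) = -12 + 2 \left(- \frac{15}{7} + 9^{2}\right) = -12 + 2 \left(- \frac{15}{7} + 81\right) = -12 + 2 \cdot \frac{552}{7} = -12 + \frac{1104}{7} = \frac{1020}{7}$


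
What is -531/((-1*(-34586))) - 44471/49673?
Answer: -1564450369/1717990378 ≈ -0.91063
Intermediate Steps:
-531/((-1*(-34586))) - 44471/49673 = -531/34586 - 44471*1/49673 = -531*1/34586 - 44471/49673 = -531/34586 - 44471/49673 = -1564450369/1717990378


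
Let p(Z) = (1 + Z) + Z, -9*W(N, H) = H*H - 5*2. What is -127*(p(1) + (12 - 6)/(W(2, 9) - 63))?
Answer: -118110/319 ≈ -370.25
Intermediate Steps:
W(N, H) = 10/9 - H²/9 (W(N, H) = -(H*H - 5*2)/9 = -(H² - 10)/9 = -(-10 + H²)/9 = 10/9 - H²/9)
p(Z) = 1 + 2*Z
-127*(p(1) + (12 - 6)/(W(2, 9) - 63)) = -127*((1 + 2*1) + (12 - 6)/((10/9 - ⅑*9²) - 63)) = -127*((1 + 2) + 6/((10/9 - ⅑*81) - 63)) = -127*(3 + 6/((10/9 - 9) - 63)) = -127*(3 + 6/(-71/9 - 63)) = -127*(3 + 6/(-638/9)) = -127*(3 + 6*(-9/638)) = -127*(3 - 27/319) = -127*930/319 = -118110/319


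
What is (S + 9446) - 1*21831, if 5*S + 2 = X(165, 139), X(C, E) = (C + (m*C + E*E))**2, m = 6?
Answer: 419204649/5 ≈ 8.3841e+7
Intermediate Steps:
X(C, E) = (E**2 + 7*C)**2 (X(C, E) = (C + (6*C + E*E))**2 = (C + (6*C + E**2))**2 = (C + (E**2 + 6*C))**2 = (E**2 + 7*C)**2)
S = 419266574/5 (S = -2/5 + (139**2 + 7*165)**2/5 = -2/5 + (19321 + 1155)**2/5 = -2/5 + (1/5)*20476**2 = -2/5 + (1/5)*419266576 = -2/5 + 419266576/5 = 419266574/5 ≈ 8.3853e+7)
(S + 9446) - 1*21831 = (419266574/5 + 9446) - 1*21831 = 419313804/5 - 21831 = 419204649/5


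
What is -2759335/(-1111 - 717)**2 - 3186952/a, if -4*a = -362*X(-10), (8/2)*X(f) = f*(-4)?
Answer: -10651965010143/3024133520 ≈ -3522.3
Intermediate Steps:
X(f) = -f (X(f) = (f*(-4))/4 = (-4*f)/4 = -f)
a = 905 (a = -(-181)*(-1*(-10))/2 = -(-181)*10/2 = -1/4*(-3620) = 905)
-2759335/(-1111 - 717)**2 - 3186952/a = -2759335/(-1111 - 717)**2 - 3186952/905 = -2759335/((-1828)**2) - 3186952*1/905 = -2759335/3341584 - 3186952/905 = -10651965010143/3024133520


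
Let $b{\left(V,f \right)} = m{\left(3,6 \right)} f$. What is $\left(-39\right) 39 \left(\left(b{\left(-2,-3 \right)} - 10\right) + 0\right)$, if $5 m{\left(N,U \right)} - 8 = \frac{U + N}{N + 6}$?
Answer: $\frac{117117}{5} \approx 23423.0$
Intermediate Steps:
$m{\left(N,U \right)} = \frac{8}{5} + \frac{N + U}{5 \left(6 + N\right)}$ ($m{\left(N,U \right)} = \frac{8}{5} + \frac{\left(U + N\right) \frac{1}{N + 6}}{5} = \frac{8}{5} + \frac{\left(N + U\right) \frac{1}{6 + N}}{5} = \frac{8}{5} + \frac{\frac{1}{6 + N} \left(N + U\right)}{5} = \frac{8}{5} + \frac{N + U}{5 \left(6 + N\right)}$)
$b{\left(V,f \right)} = \frac{9 f}{5}$ ($b{\left(V,f \right)} = \frac{48 + 6 + 9 \cdot 3}{5 \left(6 + 3\right)} f = \frac{48 + 6 + 27}{5 \cdot 9} f = \frac{1}{5} \cdot \frac{1}{9} \cdot 81 f = \frac{9 f}{5}$)
$\left(-39\right) 39 \left(\left(b{\left(-2,-3 \right)} - 10\right) + 0\right) = \left(-39\right) 39 \left(\left(\frac{9}{5} \left(-3\right) - 10\right) + 0\right) = - 1521 \left(\left(- \frac{27}{5} - 10\right) + 0\right) = - 1521 \left(- \frac{77}{5} + 0\right) = \left(-1521\right) \left(- \frac{77}{5}\right) = \frac{117117}{5}$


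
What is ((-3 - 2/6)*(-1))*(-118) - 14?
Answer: -1222/3 ≈ -407.33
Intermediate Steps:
((-3 - 2/6)*(-1))*(-118) - 14 = ((-3 - 2*⅙)*(-1))*(-118) - 14 = ((-3 - ⅓)*(-1))*(-118) - 14 = -10/3*(-1)*(-118) - 14 = (10/3)*(-118) - 14 = -1180/3 - 14 = -1222/3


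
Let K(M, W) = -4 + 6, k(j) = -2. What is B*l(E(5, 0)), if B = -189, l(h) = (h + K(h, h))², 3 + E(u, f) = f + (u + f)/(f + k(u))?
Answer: -9261/4 ≈ -2315.3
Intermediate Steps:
K(M, W) = 2
E(u, f) = -3 + f + (f + u)/(-2 + f) (E(u, f) = -3 + (f + (u + f)/(f - 2)) = -3 + (f + (f + u)/(-2 + f)) = -3 + f + (f + u)/(-2 + f))
l(h) = (2 + h)² (l(h) = (h + 2)² = (2 + h)²)
B*l(E(5, 0)) = -189*(2 + (6 + 5 + 0² - 4*0)/(-2 + 0))² = -189*(2 + (6 + 5 + 0 + 0)/(-2))² = -189*(2 - ½*11)² = -189*(2 - 11/2)² = -189*(-7/2)² = -189*49/4 = -9261/4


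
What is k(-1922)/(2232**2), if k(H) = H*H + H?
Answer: 1921/2592 ≈ 0.74113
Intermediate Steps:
k(H) = H + H**2 (k(H) = H**2 + H = H + H**2)
k(-1922)/(2232**2) = (-1922*(1 - 1922))/(2232**2) = -1922*(-1921)/4981824 = 3692162*(1/4981824) = 1921/2592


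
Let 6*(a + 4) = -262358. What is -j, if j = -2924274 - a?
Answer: 8641631/3 ≈ 2.8805e+6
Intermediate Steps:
a = -131191/3 (a = -4 + (⅙)*(-262358) = -4 - 131179/3 = -131191/3 ≈ -43730.)
j = -8641631/3 (j = -2924274 - 1*(-131191/3) = -2924274 + 131191/3 = -8641631/3 ≈ -2.8805e+6)
-j = -1*(-8641631/3) = 8641631/3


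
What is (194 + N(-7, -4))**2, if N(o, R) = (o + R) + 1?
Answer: 33856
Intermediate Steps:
N(o, R) = 1 + R + o (N(o, R) = (R + o) + 1 = 1 + R + o)
(194 + N(-7, -4))**2 = (194 + (1 - 4 - 7))**2 = (194 - 10)**2 = 184**2 = 33856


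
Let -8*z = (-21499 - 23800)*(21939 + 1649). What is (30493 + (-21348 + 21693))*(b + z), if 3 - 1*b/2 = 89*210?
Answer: 4117697222645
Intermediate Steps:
z = 267128203/2 (z = -(-21499 - 23800)*(21939 + 1649)/8 = -(-45299)*23588/8 = -⅛*(-1068512812) = 267128203/2 ≈ 1.3356e+8)
b = -37374 (b = 6 - 178*210 = 6 - 2*18690 = 6 - 37380 = -37374)
(30493 + (-21348 + 21693))*(b + z) = (30493 + (-21348 + 21693))*(-37374 + 267128203/2) = (30493 + 345)*(267053455/2) = 30838*(267053455/2) = 4117697222645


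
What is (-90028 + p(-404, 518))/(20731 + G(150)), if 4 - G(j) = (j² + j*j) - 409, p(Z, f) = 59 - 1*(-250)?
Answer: 12817/3408 ≈ 3.7609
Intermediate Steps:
p(Z, f) = 309 (p(Z, f) = 59 + 250 = 309)
G(j) = 413 - 2*j² (G(j) = 4 - ((j² + j*j) - 409) = 4 - ((j² + j²) - 409) = 4 - (2*j² - 409) = 4 - (-409 + 2*j²) = 4 + (409 - 2*j²) = 413 - 2*j²)
(-90028 + p(-404, 518))/(20731 + G(150)) = (-90028 + 309)/(20731 + (413 - 2*150²)) = -89719/(20731 + (413 - 2*22500)) = -89719/(20731 + (413 - 45000)) = -89719/(20731 - 44587) = -89719/(-23856) = -89719*(-1/23856) = 12817/3408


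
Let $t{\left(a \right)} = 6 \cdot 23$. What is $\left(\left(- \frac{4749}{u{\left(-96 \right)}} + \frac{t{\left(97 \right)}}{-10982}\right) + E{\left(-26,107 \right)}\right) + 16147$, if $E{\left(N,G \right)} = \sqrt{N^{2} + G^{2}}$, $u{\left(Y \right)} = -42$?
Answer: $\frac{1249975765}{76874} + 5 \sqrt{485} \approx 16370.0$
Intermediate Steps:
$t{\left(a \right)} = 138$
$E{\left(N,G \right)} = \sqrt{G^{2} + N^{2}}$
$\left(\left(- \frac{4749}{u{\left(-96 \right)}} + \frac{t{\left(97 \right)}}{-10982}\right) + E{\left(-26,107 \right)}\right) + 16147 = \left(\left(- \frac{4749}{-42} + \frac{138}{-10982}\right) + \sqrt{107^{2} + \left(-26\right)^{2}}\right) + 16147 = \left(\left(\left(-4749\right) \left(- \frac{1}{42}\right) + 138 \left(- \frac{1}{10982}\right)\right) + \sqrt{11449 + 676}\right) + 16147 = \left(\left(\frac{1583}{14} - \frac{69}{5491}\right) + \sqrt{12125}\right) + 16147 = \left(\frac{8691287}{76874} + 5 \sqrt{485}\right) + 16147 = \frac{1249975765}{76874} + 5 \sqrt{485}$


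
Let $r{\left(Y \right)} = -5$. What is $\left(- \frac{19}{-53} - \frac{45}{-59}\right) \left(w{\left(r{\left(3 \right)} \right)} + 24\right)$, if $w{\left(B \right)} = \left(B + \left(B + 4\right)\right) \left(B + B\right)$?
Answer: $\frac{294504}{3127} \approx 94.181$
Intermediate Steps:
$w{\left(B \right)} = 2 B \left(4 + 2 B\right)$ ($w{\left(B \right)} = \left(B + \left(4 + B\right)\right) 2 B = \left(4 + 2 B\right) 2 B = 2 B \left(4 + 2 B\right)$)
$\left(- \frac{19}{-53} - \frac{45}{-59}\right) \left(w{\left(r{\left(3 \right)} \right)} + 24\right) = \left(- \frac{19}{-53} - \frac{45}{-59}\right) \left(4 \left(-5\right) \left(2 - 5\right) + 24\right) = \left(\left(-19\right) \left(- \frac{1}{53}\right) - - \frac{45}{59}\right) \left(4 \left(-5\right) \left(-3\right) + 24\right) = \left(\frac{19}{53} + \frac{45}{59}\right) \left(60 + 24\right) = \frac{3506}{3127} \cdot 84 = \frac{294504}{3127}$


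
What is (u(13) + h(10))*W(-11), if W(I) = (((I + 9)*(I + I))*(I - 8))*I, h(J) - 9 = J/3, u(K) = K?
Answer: 698896/3 ≈ 2.3297e+5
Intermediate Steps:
h(J) = 9 + J/3
W(I) = 2*I**2*(-8 + I)*(9 + I) (W(I) = (((9 + I)*(2*I))*(-8 + I))*I = ((2*I*(9 + I))*(-8 + I))*I = (2*I*(-8 + I)*(9 + I))*I = 2*I**2*(-8 + I)*(9 + I))
(u(13) + h(10))*W(-11) = (13 + (9 + (1/3)*10))*(2*(-11)**2*(-72 - 11 + (-11)**2)) = (13 + (9 + 10/3))*(2*121*(-72 - 11 + 121)) = (13 + 37/3)*(2*121*38) = (76/3)*9196 = 698896/3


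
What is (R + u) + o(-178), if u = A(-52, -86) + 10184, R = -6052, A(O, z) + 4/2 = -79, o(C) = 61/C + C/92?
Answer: 8287735/2047 ≈ 4048.7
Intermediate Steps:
o(C) = 61/C + C/92 (o(C) = 61/C + C*(1/92) = 61/C + C/92)
A(O, z) = -81 (A(O, z) = -2 - 79 = -81)
u = 10103 (u = -81 + 10184 = 10103)
(R + u) + o(-178) = (-6052 + 10103) + (61/(-178) + (1/92)*(-178)) = 4051 + (61*(-1/178) - 89/46) = 4051 + (-61/178 - 89/46) = 4051 - 4662/2047 = 8287735/2047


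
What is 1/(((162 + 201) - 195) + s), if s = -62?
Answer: 1/106 ≈ 0.0094340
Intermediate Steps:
1/(((162 + 201) - 195) + s) = 1/(((162 + 201) - 195) - 62) = 1/((363 - 195) - 62) = 1/(168 - 62) = 1/106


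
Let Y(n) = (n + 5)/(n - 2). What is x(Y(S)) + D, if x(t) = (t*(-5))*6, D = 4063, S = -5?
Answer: 4063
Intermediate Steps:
Y(n) = (5 + n)/(-2 + n)
x(t) = -30*t (x(t) = -5*t*6 = -30*t)
x(Y(S)) + D = -30*(5 - 5)/(-2 - 5) + 4063 = -30*0/(-7) + 4063 = -(-30)*0/7 + 4063 = -30*0 + 4063 = 0 + 4063 = 4063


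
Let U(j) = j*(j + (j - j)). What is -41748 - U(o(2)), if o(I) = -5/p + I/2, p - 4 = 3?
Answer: -2045656/49 ≈ -41748.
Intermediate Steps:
p = 7 (p = 4 + 3 = 7)
o(I) = -5/7 + I/2
U(j) = j**2 (U(j) = j*(j + 0) = j*j = j**2)
-41748 - U(o(2)) = -41748 - (-5/7 + (1/2)*2)**2 = -41748 - (-5/7 + 1)**2 = -41748 - (2/7)**2 = -41748 - 1*4/49 = -41748 - 4/49 = -2045656/49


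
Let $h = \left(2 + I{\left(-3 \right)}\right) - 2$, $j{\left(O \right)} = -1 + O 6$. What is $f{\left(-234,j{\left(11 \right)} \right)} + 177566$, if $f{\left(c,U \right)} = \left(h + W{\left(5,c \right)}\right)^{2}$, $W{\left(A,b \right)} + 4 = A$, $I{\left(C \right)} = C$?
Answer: $177570$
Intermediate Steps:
$j{\left(O \right)} = -1 + 6 O$
$W{\left(A,b \right)} = -4 + A$
$h = -3$ ($h = \left(2 - 3\right) - 2 = -1 - 2 = -3$)
$f{\left(c,U \right)} = 4$ ($f{\left(c,U \right)} = \left(-3 + \left(-4 + 5\right)\right)^{2} = \left(-3 + 1\right)^{2} = \left(-2\right)^{2} = 4$)
$f{\left(-234,j{\left(11 \right)} \right)} + 177566 = 4 + 177566 = 177570$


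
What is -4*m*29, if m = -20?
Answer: 2320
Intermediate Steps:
-4*m*29 = -4*(-20)*29 = 80*29 = 2320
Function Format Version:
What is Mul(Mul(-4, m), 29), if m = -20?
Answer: 2320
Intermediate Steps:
Mul(Mul(-4, m), 29) = Mul(Mul(-4, -20), 29) = Mul(80, 29) = 2320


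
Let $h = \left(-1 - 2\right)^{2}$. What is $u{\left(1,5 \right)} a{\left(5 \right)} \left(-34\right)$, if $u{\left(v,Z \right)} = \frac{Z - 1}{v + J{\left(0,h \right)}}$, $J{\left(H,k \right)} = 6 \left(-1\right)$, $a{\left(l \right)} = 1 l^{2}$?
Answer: $680$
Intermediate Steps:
$a{\left(l \right)} = l^{2}$
$h = 9$ ($h = \left(-3\right)^{2} = 9$)
$J{\left(H,k \right)} = -6$
$u{\left(v,Z \right)} = \frac{-1 + Z}{-6 + v}$ ($u{\left(v,Z \right)} = \frac{Z - 1}{v - 6} = \frac{-1 + Z}{-6 + v}$)
$u{\left(1,5 \right)} a{\left(5 \right)} \left(-34\right) = \frac{-1 + 5}{-6 + 1} \cdot 5^{2} \left(-34\right) = \frac{1}{-5} \cdot 4 \cdot 25 \left(-34\right) = \left(- \frac{1}{5}\right) 4 \cdot 25 \left(-34\right) = \left(- \frac{4}{5}\right) 25 \left(-34\right) = \left(-20\right) \left(-34\right) = 680$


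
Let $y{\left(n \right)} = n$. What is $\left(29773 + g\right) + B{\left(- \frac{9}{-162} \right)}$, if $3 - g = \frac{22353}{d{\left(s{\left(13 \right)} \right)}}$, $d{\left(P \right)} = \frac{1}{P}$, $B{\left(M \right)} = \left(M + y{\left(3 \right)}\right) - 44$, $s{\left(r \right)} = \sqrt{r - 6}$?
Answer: $\frac{535231}{18} - 22353 \sqrt{7} \approx -29405.0$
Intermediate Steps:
$s{\left(r \right)} = \sqrt{-6 + r}$
$B{\left(M \right)} = -41 + M$ ($B{\left(M \right)} = \left(M + 3\right) - 44 = \left(3 + M\right) - 44 = -41 + M$)
$g = 3 - 22353 \sqrt{7}$ ($g = 3 - \frac{22353}{\frac{1}{\sqrt{-6 + 13}}} = 3 - \frac{22353}{\frac{1}{\sqrt{7}}} = 3 - \frac{22353}{\frac{1}{7} \sqrt{7}} = 3 - 22353 \sqrt{7} \approx -59138.0$)
$\left(29773 + g\right) + B{\left(- \frac{9}{-162} \right)} = \left(29773 + \left(3 - 22353 \sqrt{7}\right)\right) - \left(41 + \frac{9}{-162}\right) = \left(29776 - 22353 \sqrt{7}\right) - \frac{737}{18} = \frac{535231}{18} - 22353 \sqrt{7}$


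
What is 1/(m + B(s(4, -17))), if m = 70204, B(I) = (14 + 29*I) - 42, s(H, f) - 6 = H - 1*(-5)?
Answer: 1/70611 ≈ 1.4162e-5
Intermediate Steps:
s(H, f) = 11 + H (s(H, f) = 6 + (H - 1*(-5)) = 6 + (H + 5) = 6 + (5 + H) = 11 + H)
B(I) = -28 + 29*I
1/(m + B(s(4, -17))) = 1/(70204 + (-28 + 29*(11 + 4))) = 1/(70204 + (-28 + 29*15)) = 1/(70204 + (-28 + 435)) = 1/(70204 + 407) = 1/70611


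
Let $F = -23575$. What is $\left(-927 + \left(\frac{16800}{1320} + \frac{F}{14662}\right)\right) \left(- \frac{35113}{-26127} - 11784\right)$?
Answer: $\frac{15157803182735615}{1404604938} \approx 1.0792 \cdot 10^{7}$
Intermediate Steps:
$\left(-927 + \left(\frac{16800}{1320} + \frac{F}{14662}\right)\right) \left(- \frac{35113}{-26127} - 11784\right) = \left(-927 + \left(\frac{16800}{1320} - \frac{23575}{14662}\right)\right) \left(- \frac{35113}{-26127} - 11784\right) = \left(-927 + \left(16800 \cdot \frac{1}{1320} - \frac{23575}{14662}\right)\right) \left(\left(-35113\right) \left(- \frac{1}{26127}\right) - 11784\right) = \left(-927 + \left(\frac{140}{11} - \frac{23575}{14662}\right)\right) \left(\frac{35113}{26127} - 11784\right) = \left(-927 + \frac{1793355}{161282}\right) \left(- \frac{307845455}{26127}\right) = \left(- \frac{147715059}{161282}\right) \left(- \frac{307845455}{26127}\right) = \frac{15157803182735615}{1404604938}$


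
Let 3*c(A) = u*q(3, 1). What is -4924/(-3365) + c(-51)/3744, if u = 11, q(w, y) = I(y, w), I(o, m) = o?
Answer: 55343383/37795680 ≈ 1.4643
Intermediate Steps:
q(w, y) = y
c(A) = 11/3 (c(A) = (11*1)/3 = (⅓)*11 = 11/3)
-4924/(-3365) + c(-51)/3744 = -4924/(-3365) + (11/3)/3744 = -4924*(-1/3365) + (11/3)*(1/3744) = 4924/3365 + 11/11232 = 55343383/37795680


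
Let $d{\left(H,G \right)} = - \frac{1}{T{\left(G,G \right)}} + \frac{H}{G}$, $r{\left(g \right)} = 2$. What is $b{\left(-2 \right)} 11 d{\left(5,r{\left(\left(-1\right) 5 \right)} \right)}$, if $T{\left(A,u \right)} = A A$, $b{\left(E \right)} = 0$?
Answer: $0$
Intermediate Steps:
$T{\left(A,u \right)} = A^{2}$
$d{\left(H,G \right)} = - \frac{1}{G^{2}} + \frac{H}{G}$
$b{\left(-2 \right)} 11 d{\left(5,r{\left(\left(-1\right) 5 \right)} \right)} = 0 \cdot 11 \frac{-1 + 2 \cdot 5}{4} = 0 \frac{-1 + 10}{4} = 0 \cdot \frac{1}{4} \cdot 9 = 0 \cdot \frac{9}{4} = 0$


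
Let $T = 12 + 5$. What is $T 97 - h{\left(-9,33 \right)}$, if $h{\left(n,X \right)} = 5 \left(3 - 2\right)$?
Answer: $1644$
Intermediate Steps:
$h{\left(n,X \right)} = 5$ ($h{\left(n,X \right)} = 5 \cdot 1 = 5$)
$T = 17$
$T 97 - h{\left(-9,33 \right)} = 17 \cdot 97 - 5 = 1649 - 5 = 1644$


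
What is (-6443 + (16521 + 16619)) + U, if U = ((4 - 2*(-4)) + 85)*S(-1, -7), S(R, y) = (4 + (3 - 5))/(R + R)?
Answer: 26600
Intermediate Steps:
S(R, y) = 1/R (S(R, y) = (4 - 2)/((2*R)) = 2*(1/(2*R)) = 1/R)
U = -97 (U = ((4 - 2*(-4)) + 85)/(-1) = ((4 + 8) + 85)*(-1) = (12 + 85)*(-1) = 97*(-1) = -97)
(-6443 + (16521 + 16619)) + U = (-6443 + (16521 + 16619)) - 97 = (-6443 + 33140) - 97 = 26697 - 97 = 26600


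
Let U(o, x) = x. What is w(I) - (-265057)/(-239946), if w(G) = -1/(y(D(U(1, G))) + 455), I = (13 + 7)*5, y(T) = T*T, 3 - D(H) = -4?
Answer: -3186397/2879352 ≈ -1.1066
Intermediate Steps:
D(H) = 7 (D(H) = 3 - 1*(-4) = 3 + 4 = 7)
y(T) = T**2
I = 100 (I = 20*5 = 100)
w(G) = -1/504 (w(G) = -1/(7**2 + 455) = -1/(49 + 455) = -1/504)
w(I) - (-265057)/(-239946) = -1/504 - (-265057)/(-239946) = -1/504 - (-265057)*(-1)/239946 = -1/504 - 1*265057/239946 = -1/504 - 265057/239946 = -3186397/2879352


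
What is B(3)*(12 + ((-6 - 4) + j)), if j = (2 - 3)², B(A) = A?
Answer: 9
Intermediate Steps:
j = 1 (j = (-1)² = 1)
B(3)*(12 + ((-6 - 4) + j)) = 3*(12 + ((-6 - 4) + 1)) = 3*(12 + (-10 + 1)) = 3*(12 - 9) = 3*3 = 9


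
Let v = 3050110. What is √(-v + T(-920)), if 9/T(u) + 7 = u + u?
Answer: I*√10405172721613/1847 ≈ 1746.5*I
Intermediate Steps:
T(u) = 9/(-7 + 2*u) (T(u) = 9/(-7 + (u + u)) = 9/(-7 + 2*u))
√(-v + T(-920)) = √(-1*3050110 + 9/(-7 + 2*(-920))) = √(-3050110 + 9/(-7 - 1840)) = √(-3050110 + 9/(-1847)) = √(-3050110 + 9*(-1/1847)) = √(-3050110 - 9/1847) = √(-5633553179/1847) = I*√10405172721613/1847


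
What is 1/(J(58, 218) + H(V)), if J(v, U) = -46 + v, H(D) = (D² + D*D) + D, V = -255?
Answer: 1/129807 ≈ 7.7037e-6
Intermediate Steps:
H(D) = D + 2*D² (H(D) = (D² + D²) + D = 2*D² + D = D + 2*D²)
1/(J(58, 218) + H(V)) = 1/((-46 + 58) - 255*(1 + 2*(-255))) = 1/(12 - 255*(1 - 510)) = 1/(12 - 255*(-509)) = 1/(12 + 129795) = 1/129807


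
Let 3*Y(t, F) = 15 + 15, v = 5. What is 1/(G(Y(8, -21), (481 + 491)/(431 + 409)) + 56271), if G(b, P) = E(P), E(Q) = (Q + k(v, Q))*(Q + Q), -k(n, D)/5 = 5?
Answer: 2450/137728761 ≈ 1.7789e-5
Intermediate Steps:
k(n, D) = -25 (k(n, D) = -5*5 = -25)
Y(t, F) = 10 (Y(t, F) = (15 + 15)/3 = (⅓)*30 = 10)
E(Q) = 2*Q*(-25 + Q) (E(Q) = (Q - 25)*(Q + Q) = (-25 + Q)*(2*Q) = 2*Q*(-25 + Q))
G(b, P) = 2*P*(-25 + P)
1/(G(Y(8, -21), (481 + 491)/(431 + 409)) + 56271) = 1/(2*((481 + 491)/(431 + 409))*(-25 + (481 + 491)/(431 + 409)) + 56271) = 1/(2*(972/840)*(-25 + 972/840) + 56271) = 1/(2*(972*(1/840))*(-25 + 972*(1/840)) + 56271) = 1/(2*(81/70)*(-25 + 81/70) + 56271) = 1/(2*(81/70)*(-1669/70) + 56271) = 1/(-135189/2450 + 56271) = 1/(137728761/2450) = 2450/137728761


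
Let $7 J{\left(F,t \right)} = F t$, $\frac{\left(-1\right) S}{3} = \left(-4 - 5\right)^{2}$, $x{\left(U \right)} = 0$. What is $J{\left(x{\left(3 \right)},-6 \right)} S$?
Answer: $0$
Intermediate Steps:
$S = -243$ ($S = - 3 \left(-4 - 5\right)^{2} = - 3 \left(-9\right)^{2} = \left(-3\right) 81 = -243$)
$J{\left(F,t \right)} = \frac{F t}{7}$
$J{\left(x{\left(3 \right)},-6 \right)} S = \frac{1}{7} \cdot 0 \left(-6\right) \left(-243\right) = 0 \left(-243\right) = 0$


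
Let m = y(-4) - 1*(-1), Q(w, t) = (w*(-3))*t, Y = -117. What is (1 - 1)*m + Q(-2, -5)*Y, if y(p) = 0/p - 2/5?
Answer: 3510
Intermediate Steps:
y(p) = -2/5 (y(p) = 0 - 2*1/5 = 0 - 2/5 = -2/5)
Q(w, t) = -3*t*w (Q(w, t) = (-3*w)*t = -3*t*w)
m = 3/5 (m = -2/5 - 1*(-1) = -2/5 + 1 = 3/5 ≈ 0.60000)
(1 - 1)*m + Q(-2, -5)*Y = (1 - 1)*(3/5) - 3*(-5)*(-2)*(-117) = 0*(3/5) - 30*(-117) = 0 + 3510 = 3510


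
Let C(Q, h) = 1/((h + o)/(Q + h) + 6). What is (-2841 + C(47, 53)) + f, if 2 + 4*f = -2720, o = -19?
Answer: -2232531/634 ≈ -3521.3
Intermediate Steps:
C(Q, h) = 1/(6 + (-19 + h)/(Q + h)) (C(Q, h) = 1/((h - 19)/(Q + h) + 6) = 1/((-19 + h)/(Q + h) + 6) = 1/(6 + (-19 + h)/(Q + h)))
f = -1361/2 (f = -1/2 + (1/4)*(-2720) = -1/2 - 680 = -1361/2 ≈ -680.50)
(-2841 + C(47, 53)) + f = (-2841 + (47 + 53)/(-19 + 6*47 + 7*53)) - 1361/2 = (-2841 + 100/(-19 + 282 + 371)) - 1361/2 = (-2841 + 100/634) - 1361/2 = (-2841 + (1/634)*100) - 1361/2 = (-2841 + 50/317) - 1361/2 = -900547/317 - 1361/2 = -2232531/634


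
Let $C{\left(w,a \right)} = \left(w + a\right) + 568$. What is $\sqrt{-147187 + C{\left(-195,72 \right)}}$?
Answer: $i \sqrt{146742} \approx 383.07 i$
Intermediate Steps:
$C{\left(w,a \right)} = 568 + a + w$ ($C{\left(w,a \right)} = \left(a + w\right) + 568 = 568 + a + w$)
$\sqrt{-147187 + C{\left(-195,72 \right)}} = \sqrt{-147187 + \left(568 + 72 - 195\right)} = \sqrt{-147187 + 445} = \sqrt{-146742} = i \sqrt{146742}$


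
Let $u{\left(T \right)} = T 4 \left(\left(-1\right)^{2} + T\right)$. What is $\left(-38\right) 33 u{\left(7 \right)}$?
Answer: $-280896$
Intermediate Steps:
$u{\left(T \right)} = 4 T \left(1 + T\right)$
$\left(-38\right) 33 u{\left(7 \right)} = \left(-38\right) 33 \cdot 4 \cdot 7 \left(1 + 7\right) = - 1254 \cdot 4 \cdot 7 \cdot 8 = \left(-1254\right) 224 = -280896$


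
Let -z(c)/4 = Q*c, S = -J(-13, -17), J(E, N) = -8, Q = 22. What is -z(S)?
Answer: 704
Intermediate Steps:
S = 8 (S = -1*(-8) = 8)
z(c) = -88*c
-z(S) = -(-88)*8 = -1*(-704) = 704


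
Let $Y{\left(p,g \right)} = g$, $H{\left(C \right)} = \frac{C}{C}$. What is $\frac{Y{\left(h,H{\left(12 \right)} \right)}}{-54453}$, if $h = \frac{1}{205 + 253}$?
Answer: $- \frac{1}{54453} \approx -1.8364 \cdot 10^{-5}$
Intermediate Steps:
$h = \frac{1}{458} \approx 0.0021834$
$H{\left(C \right)} = 1$
$\frac{Y{\left(h,H{\left(12 \right)} \right)}}{-54453} = 1 \frac{1}{-54453} = 1 \left(- \frac{1}{54453}\right) = - \frac{1}{54453}$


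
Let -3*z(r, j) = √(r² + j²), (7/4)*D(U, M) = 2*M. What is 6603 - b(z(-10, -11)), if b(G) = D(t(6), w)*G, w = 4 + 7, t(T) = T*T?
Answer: 6603 + 88*√221/21 ≈ 6665.3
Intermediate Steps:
t(T) = T²
w = 11
D(U, M) = 8*M/7 (D(U, M) = 4*(2*M)/7 = 8*M/7)
z(r, j) = -√(j² + r²)/3 (z(r, j) = -√(r² + j²)/3 = -√(j² + r²)/3)
b(G) = 88*G/7 (b(G) = ((8/7)*11)*G = 88*G/7)
6603 - b(z(-10, -11)) = 6603 - 88*(-√((-11)² + (-10)²)/3)/7 = 6603 - 88*(-√(121 + 100)/3)/7 = 6603 - 88*(-√221/3)/7 = 6603 - (-88)*√221/21 = 6603 + 88*√221/21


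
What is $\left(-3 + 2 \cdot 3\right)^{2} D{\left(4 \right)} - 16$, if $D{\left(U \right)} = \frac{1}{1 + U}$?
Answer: $- \frac{71}{5} \approx -14.2$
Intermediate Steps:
$\left(-3 + 2 \cdot 3\right)^{2} D{\left(4 \right)} - 16 = \frac{\left(-3 + 2 \cdot 3\right)^{2}}{1 + 4} - 16 = \frac{\left(-3 + 6\right)^{2}}{5} - 16 = 3^{2} \cdot \frac{1}{5} - 16 = 9 \cdot \frac{1}{5} - 16 = \frac{9}{5} - 16 = - \frac{71}{5}$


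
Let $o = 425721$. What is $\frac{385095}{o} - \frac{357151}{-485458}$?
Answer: $\frac{112998043127}{68889888406} \approx 1.6403$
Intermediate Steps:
$\frac{385095}{o} - \frac{357151}{-485458} = \frac{385095}{425721} - \frac{357151}{-485458} = 385095 \cdot \frac{1}{425721} - - \frac{357151}{485458} = \frac{128365}{141907} + \frac{357151}{485458} = \frac{112998043127}{68889888406}$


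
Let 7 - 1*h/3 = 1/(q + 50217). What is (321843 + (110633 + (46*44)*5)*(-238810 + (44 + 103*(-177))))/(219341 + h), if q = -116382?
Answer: -684429217785390/4838028911 ≈ -1.4147e+5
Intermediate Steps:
h = 463156/22055 (h = 21 - 3/(-116382 + 50217) = 21 - 3/(-66165) = 21 - 3*(-1/66165) = 21 + 1/22055 = 463156/22055 ≈ 21.000)
(321843 + (110633 + (46*44)*5)*(-238810 + (44 + 103*(-177))))/(219341 + h) = (321843 + (110633 + (46*44)*5)*(-238810 + (44 + 103*(-177))))/(219341 + 463156/22055) = (321843 + (110633 + 2024*5)*(-238810 + (44 - 18231)))/(4838028911/22055) = (321843 + (110633 + 10120)*(-238810 - 18187))*(22055/4838028911) = (321843 + 120753*(-256997))*(22055/4838028911) = (321843 - 31033158741)*(22055/4838028911) = -31032836898*22055/4838028911 = -684429217785390/4838028911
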